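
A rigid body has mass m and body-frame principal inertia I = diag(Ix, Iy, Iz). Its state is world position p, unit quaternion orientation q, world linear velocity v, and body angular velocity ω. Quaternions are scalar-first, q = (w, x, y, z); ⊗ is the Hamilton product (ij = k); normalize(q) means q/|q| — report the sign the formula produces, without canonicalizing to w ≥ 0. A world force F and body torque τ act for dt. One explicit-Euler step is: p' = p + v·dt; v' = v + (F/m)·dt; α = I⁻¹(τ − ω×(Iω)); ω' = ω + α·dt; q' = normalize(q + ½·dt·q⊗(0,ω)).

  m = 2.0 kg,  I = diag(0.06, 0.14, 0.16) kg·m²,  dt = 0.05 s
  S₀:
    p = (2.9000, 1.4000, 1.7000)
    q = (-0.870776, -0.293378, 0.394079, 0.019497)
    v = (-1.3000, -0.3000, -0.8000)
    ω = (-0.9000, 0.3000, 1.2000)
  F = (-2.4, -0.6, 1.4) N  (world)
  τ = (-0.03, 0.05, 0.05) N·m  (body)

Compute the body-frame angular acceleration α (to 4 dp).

gyro term ω×Iω = (0.0072, 0.1080, -0.0216)
angular accel α = (-0.6200, -0.4143, 0.4475)

α = (-0.6200, -0.4143, 0.4475)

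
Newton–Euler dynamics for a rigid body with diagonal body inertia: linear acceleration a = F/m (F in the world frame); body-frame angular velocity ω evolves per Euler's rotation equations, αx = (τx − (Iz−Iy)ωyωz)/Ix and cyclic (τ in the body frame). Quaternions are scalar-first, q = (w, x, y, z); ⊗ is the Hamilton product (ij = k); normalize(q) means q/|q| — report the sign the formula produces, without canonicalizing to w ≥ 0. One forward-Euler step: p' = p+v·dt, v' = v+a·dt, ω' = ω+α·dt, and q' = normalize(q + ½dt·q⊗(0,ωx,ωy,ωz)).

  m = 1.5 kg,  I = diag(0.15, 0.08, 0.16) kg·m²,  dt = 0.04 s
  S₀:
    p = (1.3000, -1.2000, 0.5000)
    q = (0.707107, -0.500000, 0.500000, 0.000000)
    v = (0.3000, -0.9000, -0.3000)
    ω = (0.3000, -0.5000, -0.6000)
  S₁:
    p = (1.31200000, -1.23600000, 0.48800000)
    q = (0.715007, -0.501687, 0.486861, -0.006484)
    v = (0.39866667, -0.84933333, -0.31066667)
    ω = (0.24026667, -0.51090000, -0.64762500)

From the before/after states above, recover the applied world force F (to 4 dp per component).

F = (3.7000, 1.9000, -0.4000)

velocity change Δv = (0.09866667, 0.05066667, -0.01066667)
m·(v₁−v₀)/dt = (3.7000, 1.9000, -0.4000)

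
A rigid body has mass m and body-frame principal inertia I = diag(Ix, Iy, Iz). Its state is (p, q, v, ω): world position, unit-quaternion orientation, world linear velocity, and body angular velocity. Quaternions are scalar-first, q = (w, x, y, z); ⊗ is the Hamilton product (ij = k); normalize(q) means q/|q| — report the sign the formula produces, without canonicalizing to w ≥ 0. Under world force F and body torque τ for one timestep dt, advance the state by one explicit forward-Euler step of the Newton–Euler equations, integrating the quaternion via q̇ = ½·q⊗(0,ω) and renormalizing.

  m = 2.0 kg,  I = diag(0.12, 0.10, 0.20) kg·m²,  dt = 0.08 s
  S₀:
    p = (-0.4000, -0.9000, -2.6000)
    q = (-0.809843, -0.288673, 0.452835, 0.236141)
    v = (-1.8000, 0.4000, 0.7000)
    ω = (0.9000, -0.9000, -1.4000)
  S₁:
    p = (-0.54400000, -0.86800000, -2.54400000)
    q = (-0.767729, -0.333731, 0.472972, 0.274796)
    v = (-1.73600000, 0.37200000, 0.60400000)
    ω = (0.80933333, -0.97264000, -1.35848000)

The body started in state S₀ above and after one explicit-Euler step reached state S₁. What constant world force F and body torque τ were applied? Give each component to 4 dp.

F = (1.6000, -0.7000, -2.4000)
τ = (-0.0100, 0.0100, 0.1200)

ω₁ − ω₀ = (-0.09066667, -0.07264000, 0.04152000)
precession coupling = (0.1260, 0.1008, 0.0162)
I·α + gyro = (-0.0100, 0.0100, 0.1200)
velocity change Δv = (0.06400000, -0.02800000, -0.09600000)
F = m·Δv/dt = (1.6000, -0.7000, -2.4000)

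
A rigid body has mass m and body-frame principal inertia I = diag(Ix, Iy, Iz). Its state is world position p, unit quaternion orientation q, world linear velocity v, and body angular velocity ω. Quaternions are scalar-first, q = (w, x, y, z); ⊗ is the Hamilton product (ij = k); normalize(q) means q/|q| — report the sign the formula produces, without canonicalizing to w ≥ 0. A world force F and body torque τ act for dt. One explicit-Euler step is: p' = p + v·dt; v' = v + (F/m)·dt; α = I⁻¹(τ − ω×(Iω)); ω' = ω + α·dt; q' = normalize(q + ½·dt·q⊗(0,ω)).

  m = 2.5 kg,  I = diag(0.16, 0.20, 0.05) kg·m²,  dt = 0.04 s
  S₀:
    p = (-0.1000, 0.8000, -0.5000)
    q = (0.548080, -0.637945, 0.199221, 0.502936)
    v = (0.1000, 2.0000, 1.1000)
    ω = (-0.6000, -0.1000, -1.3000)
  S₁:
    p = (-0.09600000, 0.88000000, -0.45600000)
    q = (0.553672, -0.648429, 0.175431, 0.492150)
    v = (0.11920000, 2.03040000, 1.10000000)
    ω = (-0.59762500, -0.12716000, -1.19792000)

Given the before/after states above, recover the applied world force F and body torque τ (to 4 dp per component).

F = (1.2000, 1.9000, 0.0000)
τ = (-0.0100, -0.0500, 0.1300)

v₁ − v₀ = (0.01920000, 0.03040000, 0.00000000)
m·(v₁−v₀)/dt = (1.2000, 1.9000, 0.0000)
Δω = ω₁−ω₀ = (0.00237500, -0.02716000, 0.10208000)
I·α + gyro = (-0.0100, -0.0500, 0.1300)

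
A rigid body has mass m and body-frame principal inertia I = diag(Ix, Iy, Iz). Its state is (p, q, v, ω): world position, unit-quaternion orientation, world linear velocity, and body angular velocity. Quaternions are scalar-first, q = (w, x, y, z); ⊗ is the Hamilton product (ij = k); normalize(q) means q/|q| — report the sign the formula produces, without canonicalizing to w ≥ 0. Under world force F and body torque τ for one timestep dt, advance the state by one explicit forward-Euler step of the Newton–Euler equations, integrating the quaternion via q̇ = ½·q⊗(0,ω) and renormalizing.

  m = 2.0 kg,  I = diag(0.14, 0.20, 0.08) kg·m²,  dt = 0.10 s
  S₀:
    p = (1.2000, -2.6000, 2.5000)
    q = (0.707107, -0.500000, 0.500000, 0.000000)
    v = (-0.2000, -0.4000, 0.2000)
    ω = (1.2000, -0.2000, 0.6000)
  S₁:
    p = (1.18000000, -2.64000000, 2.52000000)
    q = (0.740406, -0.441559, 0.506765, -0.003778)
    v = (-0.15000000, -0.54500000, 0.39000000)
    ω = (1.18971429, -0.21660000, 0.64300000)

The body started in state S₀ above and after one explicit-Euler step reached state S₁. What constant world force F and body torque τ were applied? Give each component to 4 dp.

rate change Δω = (-0.01028571, -0.01660000, 0.04300000)
precession coupling = (0.0144, 0.0432, -0.0144)
applied torque τ = (0.0000, 0.0100, 0.0200)
v₁ − v₀ = (0.05000000, -0.14500000, 0.19000000)
applied force F = (1.0000, -2.9000, 3.8000)

F = (1.0000, -2.9000, 3.8000)
τ = (0.0000, 0.0100, 0.0200)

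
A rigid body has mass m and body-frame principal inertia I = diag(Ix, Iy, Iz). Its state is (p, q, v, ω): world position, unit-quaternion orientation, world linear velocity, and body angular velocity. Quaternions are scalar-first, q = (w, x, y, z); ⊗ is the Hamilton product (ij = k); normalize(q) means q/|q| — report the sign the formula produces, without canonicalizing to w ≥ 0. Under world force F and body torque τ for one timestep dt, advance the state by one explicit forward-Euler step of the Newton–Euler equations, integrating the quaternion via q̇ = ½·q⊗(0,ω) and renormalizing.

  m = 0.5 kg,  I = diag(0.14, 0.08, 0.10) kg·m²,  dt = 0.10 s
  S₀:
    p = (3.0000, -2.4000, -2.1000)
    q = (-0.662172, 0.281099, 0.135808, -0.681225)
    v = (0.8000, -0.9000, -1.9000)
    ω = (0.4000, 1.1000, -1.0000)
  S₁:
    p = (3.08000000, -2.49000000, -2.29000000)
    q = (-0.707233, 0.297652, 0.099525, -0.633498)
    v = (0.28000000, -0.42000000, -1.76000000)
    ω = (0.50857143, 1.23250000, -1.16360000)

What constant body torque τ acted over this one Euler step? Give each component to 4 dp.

rate change Δω = (0.10857143, 0.13250000, -0.16360000)
τ = I·(Δω/dt) + ω₀×(Iω₀) = (0.1300, 0.0900, -0.1900)

τ = (0.1300, 0.0900, -0.1900)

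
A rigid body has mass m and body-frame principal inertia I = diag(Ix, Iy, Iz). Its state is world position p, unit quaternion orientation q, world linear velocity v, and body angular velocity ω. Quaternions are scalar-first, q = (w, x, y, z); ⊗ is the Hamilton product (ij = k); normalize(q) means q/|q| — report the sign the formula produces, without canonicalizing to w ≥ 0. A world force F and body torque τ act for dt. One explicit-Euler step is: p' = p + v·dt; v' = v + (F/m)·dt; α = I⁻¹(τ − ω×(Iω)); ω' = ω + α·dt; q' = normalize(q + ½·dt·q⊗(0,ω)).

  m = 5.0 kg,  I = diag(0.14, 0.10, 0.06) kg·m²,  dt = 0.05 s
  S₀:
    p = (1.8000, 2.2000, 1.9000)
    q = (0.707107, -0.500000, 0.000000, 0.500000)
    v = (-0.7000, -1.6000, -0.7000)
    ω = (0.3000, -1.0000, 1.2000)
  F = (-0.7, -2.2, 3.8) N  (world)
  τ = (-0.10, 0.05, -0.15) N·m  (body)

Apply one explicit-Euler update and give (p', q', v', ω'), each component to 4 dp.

angular accel α = (-1.0571, 0.2120, -2.7000)
ω' = ω + α·dt = (0.2471, -0.9894, 1.0650)
q⊗(0,ω) = (-0.4500000, 0.7121321, 0.0428930, 1.3485284)
q + ½dt·q⊗(0,ω), renormalized = (0.6953, -0.4818, 0.0011, 0.5333)
new position p' = (1.7650, 2.1200, 1.8650)
v' = v + a·dt = (-0.7070, -1.6220, -0.6620)

p' = (1.7650, 2.1200, 1.8650)
q' = (0.6953, -0.4818, 0.0011, 0.5333)
v' = (-0.7070, -1.6220, -0.6620)
ω' = (0.2471, -0.9894, 1.0650)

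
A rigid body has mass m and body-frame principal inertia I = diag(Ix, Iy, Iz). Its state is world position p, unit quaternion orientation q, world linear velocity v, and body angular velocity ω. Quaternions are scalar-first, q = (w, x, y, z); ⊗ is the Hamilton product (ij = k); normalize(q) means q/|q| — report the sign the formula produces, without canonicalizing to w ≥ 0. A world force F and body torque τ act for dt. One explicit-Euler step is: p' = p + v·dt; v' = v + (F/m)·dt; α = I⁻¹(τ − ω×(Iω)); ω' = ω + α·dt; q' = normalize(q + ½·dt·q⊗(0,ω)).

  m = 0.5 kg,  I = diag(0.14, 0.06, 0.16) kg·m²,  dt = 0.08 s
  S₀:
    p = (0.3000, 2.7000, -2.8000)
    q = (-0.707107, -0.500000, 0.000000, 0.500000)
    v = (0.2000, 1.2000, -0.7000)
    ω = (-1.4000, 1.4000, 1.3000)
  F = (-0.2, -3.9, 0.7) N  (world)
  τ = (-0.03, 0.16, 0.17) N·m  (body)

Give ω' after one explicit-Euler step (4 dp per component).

precession coupling ω×(Iω) = (0.1820, 0.0364, 0.1568)
(τ − ω×Iω)/I = (-1.5143, 2.0600, 0.0825)
ω + α·dt = (-1.5211, 1.5648, 1.3066)

ω' = (-1.5211, 1.5648, 1.3066)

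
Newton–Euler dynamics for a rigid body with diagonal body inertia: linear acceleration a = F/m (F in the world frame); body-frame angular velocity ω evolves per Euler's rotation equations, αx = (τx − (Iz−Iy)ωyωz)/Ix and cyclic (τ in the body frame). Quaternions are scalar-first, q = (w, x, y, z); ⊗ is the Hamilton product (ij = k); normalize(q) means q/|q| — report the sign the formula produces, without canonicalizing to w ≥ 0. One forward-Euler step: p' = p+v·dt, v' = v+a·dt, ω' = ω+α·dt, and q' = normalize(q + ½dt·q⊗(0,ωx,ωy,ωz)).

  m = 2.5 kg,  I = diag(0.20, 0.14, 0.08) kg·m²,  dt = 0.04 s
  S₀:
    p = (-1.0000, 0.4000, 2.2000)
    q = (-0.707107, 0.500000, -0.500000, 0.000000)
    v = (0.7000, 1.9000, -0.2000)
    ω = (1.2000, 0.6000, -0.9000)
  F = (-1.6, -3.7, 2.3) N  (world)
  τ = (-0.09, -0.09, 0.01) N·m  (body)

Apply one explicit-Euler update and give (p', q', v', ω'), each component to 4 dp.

ω×(Iω) gyroscopic = (0.0324, -0.1296, -0.0432)
α = I⁻¹(τ − ω×Iω) = (-0.6120, 0.2829, 0.6650)
ω' = ω + α·dt = (1.1755, 0.6113, -0.8734)
2q̇ = q⊗(0,ω) = (-0.3000000, -0.3985284, 0.0257358, 1.5363963)
q + ½dt·q⊗(0,ω), renormalized = (-0.7127, 0.4918, -0.4992, 0.0307)
linear accel F/m = (-0.6400, -1.4800, 0.9200)
p + v·dt = (-0.9720, 0.4760, 2.1920)
v' = v + a·dt = (0.6744, 1.8408, -0.1632)

p' = (-0.9720, 0.4760, 2.1920)
q' = (-0.7127, 0.4918, -0.4992, 0.0307)
v' = (0.6744, 1.8408, -0.1632)
ω' = (1.1755, 0.6113, -0.8734)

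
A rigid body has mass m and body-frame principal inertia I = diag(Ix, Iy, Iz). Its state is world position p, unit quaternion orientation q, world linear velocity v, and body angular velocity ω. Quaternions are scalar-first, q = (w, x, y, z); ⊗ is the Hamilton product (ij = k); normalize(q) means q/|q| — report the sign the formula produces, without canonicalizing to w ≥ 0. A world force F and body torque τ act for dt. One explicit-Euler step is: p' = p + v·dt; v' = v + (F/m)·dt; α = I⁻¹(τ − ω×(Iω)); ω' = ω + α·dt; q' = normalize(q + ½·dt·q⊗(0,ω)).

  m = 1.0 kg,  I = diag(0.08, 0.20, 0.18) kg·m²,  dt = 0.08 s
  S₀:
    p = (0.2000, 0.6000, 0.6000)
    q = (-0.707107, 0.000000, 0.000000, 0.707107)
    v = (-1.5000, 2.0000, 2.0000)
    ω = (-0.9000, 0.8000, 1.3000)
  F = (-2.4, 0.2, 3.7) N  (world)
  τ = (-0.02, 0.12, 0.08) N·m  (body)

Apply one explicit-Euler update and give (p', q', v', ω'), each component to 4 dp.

ω×(Iω) gyroscopic = (-0.0208, 0.1170, -0.0864)
α = I⁻¹(τ − ω×Iω) = (0.0100, 0.0150, 0.9244)
ω + α·dt = (-0.8992, 0.8012, 1.3740)
2q̇ = q⊗(0,ω) = (-0.9192391, 0.0707107, -1.2020819, -0.9192391)
updated quaternion q' = (-0.7420, 0.0028, -0.0480, 0.6687)
linear accel F/m = (-2.4000, 0.2000, 3.7000)
new position p' = (0.0800, 0.7600, 0.7600)
new velocity v' = (-1.6920, 2.0160, 2.2960)

p' = (0.0800, 0.7600, 0.7600)
q' = (-0.7420, 0.0028, -0.0480, 0.6687)
v' = (-1.6920, 2.0160, 2.2960)
ω' = (-0.8992, 0.8012, 1.3740)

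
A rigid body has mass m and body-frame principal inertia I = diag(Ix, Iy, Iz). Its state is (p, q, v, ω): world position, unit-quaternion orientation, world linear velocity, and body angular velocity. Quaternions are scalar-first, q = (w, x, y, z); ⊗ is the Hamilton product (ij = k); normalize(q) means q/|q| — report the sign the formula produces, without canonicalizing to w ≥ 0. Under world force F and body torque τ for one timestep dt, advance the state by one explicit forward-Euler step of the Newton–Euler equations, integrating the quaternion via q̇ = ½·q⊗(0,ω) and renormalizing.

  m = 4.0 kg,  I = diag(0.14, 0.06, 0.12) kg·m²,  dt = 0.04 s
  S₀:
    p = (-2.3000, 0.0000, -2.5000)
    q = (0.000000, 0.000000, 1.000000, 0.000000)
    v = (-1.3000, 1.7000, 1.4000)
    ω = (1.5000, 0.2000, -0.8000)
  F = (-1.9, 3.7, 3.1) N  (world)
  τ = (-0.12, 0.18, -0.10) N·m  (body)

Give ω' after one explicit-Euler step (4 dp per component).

gyro term ω×Iω = (-0.0096, -0.0240, -0.0240)
(τ − ω×Iω)/I = (-0.7886, 3.4000, -0.6333)
ω' = ω + α·dt = (1.4685, 0.3360, -0.8253)

ω' = (1.4685, 0.3360, -0.8253)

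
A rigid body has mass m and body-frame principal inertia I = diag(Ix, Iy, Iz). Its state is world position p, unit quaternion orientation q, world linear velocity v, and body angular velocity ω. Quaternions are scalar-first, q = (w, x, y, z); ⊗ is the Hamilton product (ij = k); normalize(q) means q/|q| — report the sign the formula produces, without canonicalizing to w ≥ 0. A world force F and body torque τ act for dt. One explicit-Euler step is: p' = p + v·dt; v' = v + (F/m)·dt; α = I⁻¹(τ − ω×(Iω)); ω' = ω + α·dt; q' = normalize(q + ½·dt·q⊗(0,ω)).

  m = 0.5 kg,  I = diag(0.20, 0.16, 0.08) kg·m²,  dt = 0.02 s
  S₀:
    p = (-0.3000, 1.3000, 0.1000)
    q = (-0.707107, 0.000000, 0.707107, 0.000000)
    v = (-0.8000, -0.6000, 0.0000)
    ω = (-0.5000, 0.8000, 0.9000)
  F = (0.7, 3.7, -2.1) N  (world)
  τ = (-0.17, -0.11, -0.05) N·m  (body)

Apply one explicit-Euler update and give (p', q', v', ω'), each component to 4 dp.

p' = (-0.3160, 1.2880, 0.1000)
q' = (-0.7127, 0.0099, 0.7014, -0.0028)
v' = (-0.7720, -0.4520, -0.0840)
ω' = (-0.5112, 0.7930, 0.8835)

ω×(Iω) gyroscopic = (-0.0576, -0.0540, 0.0160)
(τ − ω×Iω)/I = (-0.5620, -0.3500, -0.8250)
ω + α·dt = (-0.5112, 0.7930, 0.8835)
q⊗(0,ω) = (-0.5656856, 0.9899498, -0.5656856, -0.2828428)
updated quaternion q' = (-0.7127, 0.0099, 0.7014, -0.0028)
a = (1.4000, 7.4000, -4.2000)
p' = p + v·dt = (-0.3160, 1.2880, 0.1000)
v' = v + a·dt = (-0.7720, -0.4520, -0.0840)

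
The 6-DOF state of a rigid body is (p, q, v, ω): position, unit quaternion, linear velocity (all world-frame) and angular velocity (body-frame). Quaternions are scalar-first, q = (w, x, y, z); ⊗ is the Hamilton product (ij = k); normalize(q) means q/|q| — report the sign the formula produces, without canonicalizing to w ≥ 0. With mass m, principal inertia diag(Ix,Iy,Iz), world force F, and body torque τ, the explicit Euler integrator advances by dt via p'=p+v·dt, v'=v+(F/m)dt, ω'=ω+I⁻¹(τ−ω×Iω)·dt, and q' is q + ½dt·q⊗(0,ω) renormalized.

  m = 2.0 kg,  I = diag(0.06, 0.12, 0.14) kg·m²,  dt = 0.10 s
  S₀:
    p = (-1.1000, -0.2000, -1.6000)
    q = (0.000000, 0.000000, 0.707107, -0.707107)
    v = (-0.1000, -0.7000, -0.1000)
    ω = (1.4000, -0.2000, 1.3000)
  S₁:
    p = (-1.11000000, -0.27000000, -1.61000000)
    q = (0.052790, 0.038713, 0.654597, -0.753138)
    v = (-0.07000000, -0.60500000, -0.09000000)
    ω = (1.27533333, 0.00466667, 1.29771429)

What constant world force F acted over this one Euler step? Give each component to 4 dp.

Δv = v₁−v₀ = (0.03000000, 0.09500000, 0.01000000)
F = m·Δv/dt = (0.6000, 1.9000, 0.2000)

F = (0.6000, 1.9000, 0.2000)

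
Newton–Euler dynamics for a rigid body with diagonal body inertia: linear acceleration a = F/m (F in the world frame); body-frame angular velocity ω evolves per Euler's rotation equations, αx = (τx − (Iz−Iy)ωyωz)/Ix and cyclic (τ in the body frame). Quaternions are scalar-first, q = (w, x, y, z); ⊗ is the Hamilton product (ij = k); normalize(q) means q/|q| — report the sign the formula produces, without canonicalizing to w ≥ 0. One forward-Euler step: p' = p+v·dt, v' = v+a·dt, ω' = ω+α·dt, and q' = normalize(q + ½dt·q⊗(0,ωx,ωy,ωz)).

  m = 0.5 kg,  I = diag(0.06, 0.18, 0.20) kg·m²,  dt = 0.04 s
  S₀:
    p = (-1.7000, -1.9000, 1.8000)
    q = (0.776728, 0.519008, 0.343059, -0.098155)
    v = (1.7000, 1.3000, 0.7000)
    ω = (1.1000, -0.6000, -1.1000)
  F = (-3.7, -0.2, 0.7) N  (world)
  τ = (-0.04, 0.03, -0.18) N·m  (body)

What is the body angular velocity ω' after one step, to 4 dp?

ω' = (1.0645, -0.6310, -1.1202)

ω×(Iω) gyroscopic = (0.0132, 0.1694, -0.0792)
(τ − ω×Iω)/I = (-0.8867, -0.7744, -0.5040)
new body rate ω' = (1.0645, -0.6310, -1.1202)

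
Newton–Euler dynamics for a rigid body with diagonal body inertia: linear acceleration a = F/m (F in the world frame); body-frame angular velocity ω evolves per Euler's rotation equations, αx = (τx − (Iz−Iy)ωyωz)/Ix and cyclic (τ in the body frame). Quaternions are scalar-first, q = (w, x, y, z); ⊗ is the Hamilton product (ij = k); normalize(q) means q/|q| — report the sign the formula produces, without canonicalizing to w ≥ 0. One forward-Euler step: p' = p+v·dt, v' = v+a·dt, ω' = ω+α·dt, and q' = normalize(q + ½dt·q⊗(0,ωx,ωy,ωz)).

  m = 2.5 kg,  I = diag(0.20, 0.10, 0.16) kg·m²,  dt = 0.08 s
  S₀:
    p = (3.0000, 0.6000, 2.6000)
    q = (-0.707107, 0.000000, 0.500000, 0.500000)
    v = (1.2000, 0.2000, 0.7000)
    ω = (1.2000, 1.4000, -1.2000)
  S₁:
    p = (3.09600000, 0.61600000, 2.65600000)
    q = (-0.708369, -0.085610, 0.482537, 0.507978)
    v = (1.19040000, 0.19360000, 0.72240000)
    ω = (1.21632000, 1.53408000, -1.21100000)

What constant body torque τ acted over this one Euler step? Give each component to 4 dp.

τ = (-0.0600, 0.1100, -0.1900)

Δω = ω₁−ω₀ = (0.01632000, 0.13408000, -0.01100000)
I·α + gyro = (-0.0600, 0.1100, -0.1900)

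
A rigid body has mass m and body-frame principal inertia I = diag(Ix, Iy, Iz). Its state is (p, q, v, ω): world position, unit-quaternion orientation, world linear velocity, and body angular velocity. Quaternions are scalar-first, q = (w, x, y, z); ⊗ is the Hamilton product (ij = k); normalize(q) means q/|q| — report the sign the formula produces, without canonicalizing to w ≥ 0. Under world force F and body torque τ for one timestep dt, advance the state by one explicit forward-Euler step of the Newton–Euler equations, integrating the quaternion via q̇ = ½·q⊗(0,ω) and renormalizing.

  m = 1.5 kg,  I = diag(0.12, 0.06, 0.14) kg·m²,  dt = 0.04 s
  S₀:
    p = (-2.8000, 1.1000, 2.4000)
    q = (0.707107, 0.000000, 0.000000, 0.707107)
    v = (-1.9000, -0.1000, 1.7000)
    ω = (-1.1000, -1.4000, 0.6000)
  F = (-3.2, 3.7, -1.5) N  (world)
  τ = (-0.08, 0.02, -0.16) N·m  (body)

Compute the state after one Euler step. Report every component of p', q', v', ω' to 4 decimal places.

p' = (-2.8760, 1.0960, 2.4680)
q' = (0.6981, 0.0042, -0.0353, 0.7151)
v' = (-1.9853, -0.0013, 1.6600)
ω' = (-1.1043, -1.3955, 0.5807)

new position p' = (-2.8760, 1.0960, 2.4680)
new velocity v' = (-1.9853, -0.0013, 1.6600)
(τ − ω×Iω)/I = (-0.1067, 0.1133, -0.4829)
ω' = ω + α·dt = (-1.1043, -1.3955, 0.5807)
q⊗(0,ω) = (-0.4242642, 0.2121321, -1.7677675, 0.4242642)
q' = normalize(q + ½dt·q⊗(0,ω)) = (0.6981, 0.0042, -0.0353, 0.7151)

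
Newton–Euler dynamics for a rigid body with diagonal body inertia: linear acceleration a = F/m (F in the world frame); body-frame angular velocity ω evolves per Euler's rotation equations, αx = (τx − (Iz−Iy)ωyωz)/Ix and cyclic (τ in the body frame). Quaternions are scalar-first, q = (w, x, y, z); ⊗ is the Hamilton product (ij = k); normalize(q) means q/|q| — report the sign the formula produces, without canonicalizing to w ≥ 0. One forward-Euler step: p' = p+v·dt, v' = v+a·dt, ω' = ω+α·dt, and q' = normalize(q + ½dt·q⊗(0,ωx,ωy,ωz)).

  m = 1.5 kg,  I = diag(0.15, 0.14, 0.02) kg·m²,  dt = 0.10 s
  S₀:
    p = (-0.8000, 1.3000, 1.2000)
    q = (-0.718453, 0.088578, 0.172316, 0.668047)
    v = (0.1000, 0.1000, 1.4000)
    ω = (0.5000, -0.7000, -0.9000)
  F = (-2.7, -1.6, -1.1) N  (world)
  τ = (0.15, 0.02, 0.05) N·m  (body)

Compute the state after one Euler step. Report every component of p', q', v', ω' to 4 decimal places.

p' = (-0.7900, 1.3100, 1.3400)
q' = (-0.6833, 0.0861, 0.2177, 0.6916)
v' = (-0.0800, -0.0067, 1.3267)
ω' = (0.6504, -0.6439, -0.6675)

a = (-1.8000, -1.0667, -0.7333)
p' = p + v·dt = (-0.7900, 1.3100, 1.3400)
new velocity v' = (-0.0800, -0.0067, 1.3267)
angular accel α = (1.5040, 0.5607, 2.3250)
ω + α·dt = (0.6504, -0.6439, -0.6675)
2q̇ = q⊗(0,ω) = (0.6775745, -0.0466780, 0.9166608, 0.4984451)
updated quaternion q' = (-0.6833, 0.0861, 0.2177, 0.6916)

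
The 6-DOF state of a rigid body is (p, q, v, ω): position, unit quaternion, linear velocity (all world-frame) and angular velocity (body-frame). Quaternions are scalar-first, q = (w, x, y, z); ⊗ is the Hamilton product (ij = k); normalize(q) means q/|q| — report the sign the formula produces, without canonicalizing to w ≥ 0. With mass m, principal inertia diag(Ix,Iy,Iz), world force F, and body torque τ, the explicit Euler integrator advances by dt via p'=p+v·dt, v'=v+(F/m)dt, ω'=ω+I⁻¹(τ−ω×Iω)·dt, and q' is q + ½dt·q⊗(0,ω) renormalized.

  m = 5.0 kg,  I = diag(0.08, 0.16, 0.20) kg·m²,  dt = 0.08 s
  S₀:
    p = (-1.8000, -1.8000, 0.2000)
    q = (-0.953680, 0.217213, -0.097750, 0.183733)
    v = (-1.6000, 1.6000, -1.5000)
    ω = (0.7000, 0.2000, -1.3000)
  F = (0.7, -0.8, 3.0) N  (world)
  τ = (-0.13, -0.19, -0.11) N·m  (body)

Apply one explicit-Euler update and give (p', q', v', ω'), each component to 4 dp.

p + v·dt = (-1.9280, -1.6720, 0.0800)
new velocity v' = (-1.5888, 1.5872, -1.4520)
precession coupling ω×(Iω) = (-0.0104, 0.1092, 0.0112)
α = I⁻¹(τ − ω×Iω) = (-1.4950, -1.8700, -0.6060)
ω' = ω + α·dt = (0.5804, 0.0504, -1.3485)
Hamilton product q⊗(0,ω) = (0.1063538, -0.5772476, 0.2202540, 1.3516516)
q' = normalize(q + ½dt·q⊗(0,ω)) = (-0.9477, 0.1938, -0.0888, 0.2374)

p' = (-1.9280, -1.6720, 0.0800)
q' = (-0.9477, 0.1938, -0.0888, 0.2374)
v' = (-1.5888, 1.5872, -1.4520)
ω' = (0.5804, 0.0504, -1.3485)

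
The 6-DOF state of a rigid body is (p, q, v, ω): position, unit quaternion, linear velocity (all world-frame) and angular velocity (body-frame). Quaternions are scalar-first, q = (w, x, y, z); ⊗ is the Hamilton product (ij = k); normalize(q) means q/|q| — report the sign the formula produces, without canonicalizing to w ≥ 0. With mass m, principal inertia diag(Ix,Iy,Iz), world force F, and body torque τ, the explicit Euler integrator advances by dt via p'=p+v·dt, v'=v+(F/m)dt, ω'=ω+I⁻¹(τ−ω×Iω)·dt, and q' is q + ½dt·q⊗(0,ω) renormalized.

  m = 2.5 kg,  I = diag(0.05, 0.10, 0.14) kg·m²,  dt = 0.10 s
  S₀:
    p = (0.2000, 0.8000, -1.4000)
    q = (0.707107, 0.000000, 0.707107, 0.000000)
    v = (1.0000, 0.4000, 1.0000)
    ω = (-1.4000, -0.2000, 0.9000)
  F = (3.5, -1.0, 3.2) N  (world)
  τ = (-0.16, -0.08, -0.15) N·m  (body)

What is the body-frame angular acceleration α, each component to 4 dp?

α = (-3.0560, -1.9340, -1.1714)

gyro term ω×Iω = (-0.0072, 0.1134, 0.0140)
(τ − ω×Iω)/I = (-3.0560, -1.9340, -1.1714)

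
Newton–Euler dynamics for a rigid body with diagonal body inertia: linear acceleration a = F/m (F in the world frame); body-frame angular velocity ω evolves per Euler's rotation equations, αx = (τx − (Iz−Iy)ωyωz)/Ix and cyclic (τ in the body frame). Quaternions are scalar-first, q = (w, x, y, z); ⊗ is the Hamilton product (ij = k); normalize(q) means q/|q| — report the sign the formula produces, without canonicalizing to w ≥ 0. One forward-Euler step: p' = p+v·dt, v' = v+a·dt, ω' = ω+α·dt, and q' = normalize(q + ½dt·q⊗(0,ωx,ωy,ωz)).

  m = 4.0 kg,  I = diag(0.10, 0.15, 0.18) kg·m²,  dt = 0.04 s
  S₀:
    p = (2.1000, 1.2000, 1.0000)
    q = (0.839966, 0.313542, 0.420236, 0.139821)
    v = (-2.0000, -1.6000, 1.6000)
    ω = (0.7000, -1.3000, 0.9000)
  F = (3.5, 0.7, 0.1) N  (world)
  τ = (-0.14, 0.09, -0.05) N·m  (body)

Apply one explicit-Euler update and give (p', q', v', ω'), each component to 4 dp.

ω×(Iω) gyroscopic = (-0.0351, -0.0504, -0.0455)
α = I⁻¹(τ − ω×Iω) = (-1.0490, 0.9360, -0.0250)
new body rate ω' = (0.6580, -1.2626, 0.8990)
2q̇ = q⊗(0,ω) = (0.2009885, 1.1479559, -1.2762689, 0.0541996)
updated quaternion q' = (0.8435, 0.3363, 0.3945, 0.1408)
p + v·dt = (2.0200, 1.1360, 1.0640)
v' = v + a·dt = (-1.9650, -1.5930, 1.6010)

p' = (2.0200, 1.1360, 1.0640)
q' = (0.8435, 0.3363, 0.3945, 0.1408)
v' = (-1.9650, -1.5930, 1.6010)
ω' = (0.6580, -1.2626, 0.8990)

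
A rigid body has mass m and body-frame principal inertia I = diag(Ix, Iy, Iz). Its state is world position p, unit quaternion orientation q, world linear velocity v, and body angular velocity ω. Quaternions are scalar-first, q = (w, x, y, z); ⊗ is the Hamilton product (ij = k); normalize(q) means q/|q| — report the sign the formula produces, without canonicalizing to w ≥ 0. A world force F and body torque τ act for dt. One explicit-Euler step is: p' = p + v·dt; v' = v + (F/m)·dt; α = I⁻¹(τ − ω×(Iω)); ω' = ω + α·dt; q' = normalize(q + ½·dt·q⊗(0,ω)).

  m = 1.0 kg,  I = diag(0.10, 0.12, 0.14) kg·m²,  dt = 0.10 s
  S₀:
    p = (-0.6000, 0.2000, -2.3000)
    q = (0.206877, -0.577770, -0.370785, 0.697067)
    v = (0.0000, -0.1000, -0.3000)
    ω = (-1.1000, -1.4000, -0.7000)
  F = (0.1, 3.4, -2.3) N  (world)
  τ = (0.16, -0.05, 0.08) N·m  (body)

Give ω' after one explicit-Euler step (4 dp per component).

ω×(Iω) gyroscopic = (0.0196, -0.0308, 0.0308)
angular accel α = (1.4040, -0.1600, 0.3514)
ω + α·dt = (-0.9596, -1.4160, -0.6649)

ω' = (-0.9596, -1.4160, -0.6649)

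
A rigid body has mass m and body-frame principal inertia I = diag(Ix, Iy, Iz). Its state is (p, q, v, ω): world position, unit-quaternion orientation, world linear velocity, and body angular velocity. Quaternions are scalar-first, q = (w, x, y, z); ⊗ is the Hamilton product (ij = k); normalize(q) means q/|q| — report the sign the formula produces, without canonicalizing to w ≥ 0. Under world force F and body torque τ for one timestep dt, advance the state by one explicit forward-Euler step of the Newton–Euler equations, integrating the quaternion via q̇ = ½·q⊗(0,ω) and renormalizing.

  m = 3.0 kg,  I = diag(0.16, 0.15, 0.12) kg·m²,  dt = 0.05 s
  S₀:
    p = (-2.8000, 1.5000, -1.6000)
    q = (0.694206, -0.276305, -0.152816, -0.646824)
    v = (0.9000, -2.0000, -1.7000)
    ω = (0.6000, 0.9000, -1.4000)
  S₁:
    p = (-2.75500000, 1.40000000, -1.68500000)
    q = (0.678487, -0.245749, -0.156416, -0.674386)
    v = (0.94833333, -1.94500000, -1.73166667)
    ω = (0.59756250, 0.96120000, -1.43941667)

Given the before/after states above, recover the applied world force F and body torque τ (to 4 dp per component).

velocity change Δv = (0.04833333, 0.05500000, -0.03166667)
m·(v₁−v₀)/dt = (2.9000, 3.3000, -1.9000)
rate change Δω = (-0.00243750, 0.06120000, -0.03941667)
τ = I·(Δω/dt) + ω₀×(Iω₀) = (0.0300, 0.1500, -0.1000)

F = (2.9000, 3.3000, -1.9000)
τ = (0.0300, 0.1500, -0.1000)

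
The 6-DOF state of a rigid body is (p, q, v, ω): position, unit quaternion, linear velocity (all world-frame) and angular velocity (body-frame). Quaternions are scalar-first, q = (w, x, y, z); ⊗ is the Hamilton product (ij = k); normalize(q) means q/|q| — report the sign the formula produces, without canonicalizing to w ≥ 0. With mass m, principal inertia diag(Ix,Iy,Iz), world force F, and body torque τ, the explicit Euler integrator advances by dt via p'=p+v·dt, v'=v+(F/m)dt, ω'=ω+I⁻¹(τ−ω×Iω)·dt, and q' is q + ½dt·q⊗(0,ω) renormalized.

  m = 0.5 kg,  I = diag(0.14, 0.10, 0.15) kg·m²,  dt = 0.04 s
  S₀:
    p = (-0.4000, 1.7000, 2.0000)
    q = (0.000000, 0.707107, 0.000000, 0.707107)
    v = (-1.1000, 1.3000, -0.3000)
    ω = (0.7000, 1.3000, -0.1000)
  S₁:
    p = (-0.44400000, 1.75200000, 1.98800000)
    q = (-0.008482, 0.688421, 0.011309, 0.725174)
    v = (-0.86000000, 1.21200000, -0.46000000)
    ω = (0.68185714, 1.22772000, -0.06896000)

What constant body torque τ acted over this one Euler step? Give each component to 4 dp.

Δω = ω₁−ω₀ = (-0.01814286, -0.07228000, 0.03104000)
τ = I·(Δω/dt) + ω₀×(Iω₀) = (-0.0700, -0.1800, 0.0800)

τ = (-0.0700, -0.1800, 0.0800)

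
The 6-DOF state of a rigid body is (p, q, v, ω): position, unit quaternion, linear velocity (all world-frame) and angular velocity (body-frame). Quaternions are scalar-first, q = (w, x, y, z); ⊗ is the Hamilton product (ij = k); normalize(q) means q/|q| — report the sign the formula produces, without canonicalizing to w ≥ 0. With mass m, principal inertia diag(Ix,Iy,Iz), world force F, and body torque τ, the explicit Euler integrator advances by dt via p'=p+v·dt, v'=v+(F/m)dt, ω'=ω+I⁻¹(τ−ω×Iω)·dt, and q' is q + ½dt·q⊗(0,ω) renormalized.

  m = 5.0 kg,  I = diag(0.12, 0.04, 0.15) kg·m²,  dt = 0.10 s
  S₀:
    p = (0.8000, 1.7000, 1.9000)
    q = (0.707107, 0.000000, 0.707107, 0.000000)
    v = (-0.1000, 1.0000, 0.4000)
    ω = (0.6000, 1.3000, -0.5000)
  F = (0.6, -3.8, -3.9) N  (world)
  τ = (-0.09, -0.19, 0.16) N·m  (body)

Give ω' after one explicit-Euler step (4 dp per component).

precession coupling ω×(Iω) = (-0.0715, 0.0090, -0.0624)
(τ − ω×Iω)/I = (-0.1542, -4.9750, 1.4827)
ω + α·dt = (0.5846, 0.8025, -0.3517)

ω' = (0.5846, 0.8025, -0.3517)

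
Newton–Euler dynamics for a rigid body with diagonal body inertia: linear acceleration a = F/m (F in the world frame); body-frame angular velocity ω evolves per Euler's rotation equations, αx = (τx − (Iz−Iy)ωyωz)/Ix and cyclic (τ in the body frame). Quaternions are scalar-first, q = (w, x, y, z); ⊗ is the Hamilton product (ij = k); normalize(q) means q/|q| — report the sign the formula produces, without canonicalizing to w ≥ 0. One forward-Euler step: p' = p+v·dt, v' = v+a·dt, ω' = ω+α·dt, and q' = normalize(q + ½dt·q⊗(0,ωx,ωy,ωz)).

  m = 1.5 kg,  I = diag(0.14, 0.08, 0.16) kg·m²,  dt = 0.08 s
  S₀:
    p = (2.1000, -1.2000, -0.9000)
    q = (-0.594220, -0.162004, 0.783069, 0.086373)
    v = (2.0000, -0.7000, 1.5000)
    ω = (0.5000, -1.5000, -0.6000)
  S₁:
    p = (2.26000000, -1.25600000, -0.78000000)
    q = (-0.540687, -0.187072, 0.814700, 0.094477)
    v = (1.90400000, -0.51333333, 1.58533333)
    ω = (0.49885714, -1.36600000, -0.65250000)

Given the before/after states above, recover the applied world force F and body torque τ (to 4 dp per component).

rate change Δω = (-0.00114286, 0.13400000, -0.05250000)
applied torque τ = (0.0700, 0.1400, -0.0600)
v₁ − v₀ = (-0.09600000, 0.18666667, 0.08533333)
F = m·Δv/dt = (-1.8000, 3.5000, 1.6000)

F = (-1.8000, 3.5000, 1.6000)
τ = (0.0700, 0.1400, -0.0600)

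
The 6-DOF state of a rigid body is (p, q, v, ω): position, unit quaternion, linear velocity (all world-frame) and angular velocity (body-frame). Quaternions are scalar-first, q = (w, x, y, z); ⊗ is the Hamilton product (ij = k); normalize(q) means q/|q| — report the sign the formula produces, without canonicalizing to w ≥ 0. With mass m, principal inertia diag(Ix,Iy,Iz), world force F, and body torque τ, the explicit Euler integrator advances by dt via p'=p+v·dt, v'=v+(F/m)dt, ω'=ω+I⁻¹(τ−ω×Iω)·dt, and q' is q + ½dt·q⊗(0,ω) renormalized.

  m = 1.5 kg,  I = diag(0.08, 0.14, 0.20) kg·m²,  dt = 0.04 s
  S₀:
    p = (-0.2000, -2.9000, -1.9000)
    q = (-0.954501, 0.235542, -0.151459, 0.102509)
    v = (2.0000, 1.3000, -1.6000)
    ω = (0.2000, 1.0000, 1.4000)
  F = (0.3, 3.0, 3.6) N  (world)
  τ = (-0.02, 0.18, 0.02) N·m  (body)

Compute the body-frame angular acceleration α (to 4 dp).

precession coupling ω×(Iω) = (0.0840, -0.0336, 0.0120)
(τ − ω×Iω)/I = (-1.3000, 1.5257, 0.0400)

α = (-1.3000, 1.5257, 0.0400)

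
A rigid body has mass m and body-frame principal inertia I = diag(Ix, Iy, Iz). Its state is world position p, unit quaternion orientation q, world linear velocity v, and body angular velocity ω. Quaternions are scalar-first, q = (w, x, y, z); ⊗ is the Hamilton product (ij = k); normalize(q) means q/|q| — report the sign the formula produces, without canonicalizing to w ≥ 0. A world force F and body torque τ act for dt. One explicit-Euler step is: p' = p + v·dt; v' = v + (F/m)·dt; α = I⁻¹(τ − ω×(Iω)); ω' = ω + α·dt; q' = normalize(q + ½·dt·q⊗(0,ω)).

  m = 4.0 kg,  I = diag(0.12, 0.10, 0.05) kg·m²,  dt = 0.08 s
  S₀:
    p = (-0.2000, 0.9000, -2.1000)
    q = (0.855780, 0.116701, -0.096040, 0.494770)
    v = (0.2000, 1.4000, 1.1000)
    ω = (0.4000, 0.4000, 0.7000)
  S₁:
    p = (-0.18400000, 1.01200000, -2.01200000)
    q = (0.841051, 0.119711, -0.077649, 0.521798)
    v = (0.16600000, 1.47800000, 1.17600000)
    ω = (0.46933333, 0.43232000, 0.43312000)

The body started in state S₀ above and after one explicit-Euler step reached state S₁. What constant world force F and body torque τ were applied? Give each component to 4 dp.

F = (-1.7000, 3.9000, 3.8000)
τ = (0.0900, 0.0600, -0.1700)

rate change Δω = (0.06933333, 0.03232000, -0.26688000)
applied torque τ = (0.0900, 0.0600, -0.1700)
v₁ − v₀ = (-0.03400000, 0.07800000, 0.07600000)
m·(v₁−v₀)/dt = (-1.7000, 3.9000, 3.8000)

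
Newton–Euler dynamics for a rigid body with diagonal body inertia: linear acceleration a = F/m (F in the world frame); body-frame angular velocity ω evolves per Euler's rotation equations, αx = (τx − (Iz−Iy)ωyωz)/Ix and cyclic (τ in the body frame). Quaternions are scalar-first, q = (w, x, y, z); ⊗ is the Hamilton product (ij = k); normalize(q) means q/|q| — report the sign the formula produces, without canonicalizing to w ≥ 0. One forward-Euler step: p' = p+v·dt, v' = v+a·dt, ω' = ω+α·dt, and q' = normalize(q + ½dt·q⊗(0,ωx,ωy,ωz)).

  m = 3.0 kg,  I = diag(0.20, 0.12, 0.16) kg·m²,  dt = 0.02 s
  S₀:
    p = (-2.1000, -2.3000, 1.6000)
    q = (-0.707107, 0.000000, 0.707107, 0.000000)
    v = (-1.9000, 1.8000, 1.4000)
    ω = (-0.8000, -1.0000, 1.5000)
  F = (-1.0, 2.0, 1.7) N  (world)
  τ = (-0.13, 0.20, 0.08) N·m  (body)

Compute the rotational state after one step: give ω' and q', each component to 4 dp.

ω' = (-0.8070, -0.9587, 1.5180)
q' = (-0.6999, 0.0163, 0.7140, -0.0049)

(τ − ω×Iω)/I = (-0.3500, 2.0667, 0.9000)
ω + α·dt = (-0.8070, -0.9587, 1.5180)
q⊗(0,ω) = (0.7071070, 1.6263461, 0.7071070, -0.4949749)
updated quaternion q' = (-0.6999, 0.0163, 0.7140, -0.0049)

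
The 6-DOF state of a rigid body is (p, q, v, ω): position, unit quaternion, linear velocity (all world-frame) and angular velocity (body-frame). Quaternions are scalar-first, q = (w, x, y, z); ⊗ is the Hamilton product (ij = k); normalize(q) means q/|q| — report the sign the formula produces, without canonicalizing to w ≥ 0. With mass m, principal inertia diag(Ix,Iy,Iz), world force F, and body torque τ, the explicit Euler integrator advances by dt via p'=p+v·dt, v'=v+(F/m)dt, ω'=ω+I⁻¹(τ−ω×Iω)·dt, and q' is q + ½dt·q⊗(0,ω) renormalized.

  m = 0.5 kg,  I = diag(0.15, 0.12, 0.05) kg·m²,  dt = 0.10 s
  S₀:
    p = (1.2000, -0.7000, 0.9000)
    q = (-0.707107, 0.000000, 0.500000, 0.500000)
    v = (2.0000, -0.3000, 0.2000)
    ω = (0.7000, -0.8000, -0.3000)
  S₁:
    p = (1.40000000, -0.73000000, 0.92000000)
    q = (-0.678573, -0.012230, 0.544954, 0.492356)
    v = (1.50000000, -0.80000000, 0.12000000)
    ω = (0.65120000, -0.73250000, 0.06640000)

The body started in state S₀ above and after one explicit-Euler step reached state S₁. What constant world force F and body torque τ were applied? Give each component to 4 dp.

F = (-2.5000, -2.5000, -0.4000)
τ = (-0.0900, 0.0600, 0.2000)

ω₁ − ω₀ = (-0.04880000, 0.06750000, 0.36640000)
I·α + gyro = (-0.0900, 0.0600, 0.2000)
Δv = v₁−v₀ = (-0.50000000, -0.50000000, -0.08000000)
m·(v₁−v₀)/dt = (-2.5000, -2.5000, -0.4000)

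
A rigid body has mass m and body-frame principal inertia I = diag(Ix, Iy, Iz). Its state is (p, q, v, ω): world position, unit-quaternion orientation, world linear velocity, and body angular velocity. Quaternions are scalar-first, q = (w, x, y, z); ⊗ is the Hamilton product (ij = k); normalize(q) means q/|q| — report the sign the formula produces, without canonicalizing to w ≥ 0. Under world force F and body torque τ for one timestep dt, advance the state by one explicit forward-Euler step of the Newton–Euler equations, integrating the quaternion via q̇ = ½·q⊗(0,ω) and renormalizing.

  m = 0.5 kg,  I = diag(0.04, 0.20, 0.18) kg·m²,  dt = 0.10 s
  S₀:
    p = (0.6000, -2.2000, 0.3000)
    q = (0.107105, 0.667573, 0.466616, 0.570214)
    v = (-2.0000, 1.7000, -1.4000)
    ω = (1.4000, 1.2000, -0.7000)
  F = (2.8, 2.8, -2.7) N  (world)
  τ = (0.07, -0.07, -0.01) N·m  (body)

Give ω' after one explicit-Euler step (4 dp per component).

gyro term ω×Iω = (0.0168, 0.1372, 0.2688)
α = I⁻¹(τ − ω×Iω) = (1.3300, -1.0360, -1.5489)
ω + α·dt = (1.5330, 1.0964, -0.8549)

ω' = (1.5330, 1.0964, -0.8549)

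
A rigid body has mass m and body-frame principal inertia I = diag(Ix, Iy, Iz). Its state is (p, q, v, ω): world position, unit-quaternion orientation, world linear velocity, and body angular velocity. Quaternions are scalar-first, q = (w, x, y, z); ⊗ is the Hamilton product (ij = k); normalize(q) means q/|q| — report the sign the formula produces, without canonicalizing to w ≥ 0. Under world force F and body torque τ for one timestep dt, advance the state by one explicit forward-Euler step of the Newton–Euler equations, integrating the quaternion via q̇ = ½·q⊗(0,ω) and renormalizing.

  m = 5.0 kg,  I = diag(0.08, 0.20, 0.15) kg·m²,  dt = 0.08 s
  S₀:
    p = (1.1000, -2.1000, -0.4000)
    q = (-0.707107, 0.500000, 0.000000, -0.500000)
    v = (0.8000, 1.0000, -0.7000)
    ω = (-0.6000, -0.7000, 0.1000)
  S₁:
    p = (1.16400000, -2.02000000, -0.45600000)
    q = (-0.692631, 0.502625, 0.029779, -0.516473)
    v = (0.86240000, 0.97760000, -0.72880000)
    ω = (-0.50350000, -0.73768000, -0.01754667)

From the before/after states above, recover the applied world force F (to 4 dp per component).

v₁ − v₀ = (0.06240000, -0.02240000, -0.02880000)
applied force F = (3.9000, -1.4000, -1.8000)

F = (3.9000, -1.4000, -1.8000)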